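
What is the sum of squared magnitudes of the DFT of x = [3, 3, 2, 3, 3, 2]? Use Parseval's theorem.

Parseval: Σ|x[n]|² = (1/N)Σ|X[k]|², so Σ|X[k]|² = N·Σ|x[n]|² = 6·44.0000

Σ|X[k]|² = N·Σ|x[n]|² = 6·44.0000 = 264.0000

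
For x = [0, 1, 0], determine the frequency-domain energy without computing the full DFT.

Parseval: Σ|x[n]|² = (1/N)Σ|X[k]|², so Σ|X[k]|² = N·Σ|x[n]|² = 3·1.0000

Σ|X[k]|² = N·Σ|x[n]|² = 3·1.0000 = 3.0000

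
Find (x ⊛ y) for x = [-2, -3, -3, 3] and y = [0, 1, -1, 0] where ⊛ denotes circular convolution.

(x ⊛ y)[n] = Σ(m=0 to 3) x[m] · y[(n-m) mod 4]

Computing each output sample:
(x ⊛ y)[0] = 6
(x ⊛ y)[1] = -5
(x ⊛ y)[2] = -1
(x ⊛ y)[3] = 0

x ⊛ y = [6, -5, -1, 0]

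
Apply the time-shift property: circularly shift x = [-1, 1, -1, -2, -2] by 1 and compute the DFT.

Time shift by 1: X_shifted[k] = ω_5^(1k) · X[k]
Shifted x = [-2, -1, 1, -1, -2]

DFT(x[n-1]) = [-5, -2.9271-2.1266i, 0.4271+1.3143i, 0.4271-1.3143i, -2.9271+2.1266i]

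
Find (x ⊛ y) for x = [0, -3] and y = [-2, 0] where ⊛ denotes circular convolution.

(x ⊛ y)[n] = Σ(m=0 to 1) x[m] · y[(n-m) mod 2]

Computing each output sample:
(x ⊛ y)[0] = 0
(x ⊛ y)[1] = 6

x ⊛ y = [0, 6]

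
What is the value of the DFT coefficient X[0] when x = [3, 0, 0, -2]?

X[0] = Σ(n=0 to 3) x[n] · ω_4^0 = Σ x[n]
= (3) + (0) + (0) + (-2)

X[0] = 1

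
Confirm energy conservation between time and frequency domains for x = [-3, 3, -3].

Time domain:
Σ|x[n]|² = |-3|² + |3|² + |-3|² = 27.0000

Frequency domain:
(1/3)Σ|X[k]|² = (1/3)(|-3|² + |-3.0000-5.1962i|² + |-3.0000+5.1962i|²) = (1/3)·81.0000 = 27.0000

Both sides agree, confirming Parseval's theorem.

Σ|x[n]|² = (1/N)Σ|X[k]|² = 27.0000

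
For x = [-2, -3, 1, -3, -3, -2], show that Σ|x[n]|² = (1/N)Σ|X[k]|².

Time domain:
Σ|x[n]|² = |-2|² + |-3|² + |1|² + |-3|² + |-3|² + |-2|² = 36.0000

Frequency domain:
(1/6)Σ|X[k]|² = (1/6)(|-12|² + |-0.5000-2.5981i|² + |-1.5000+4.3301i|² + |4|² + |-1.5000-4.3301i|² + |-0.5000+2.5981i|²) = (1/6)·216.0000 = 36.0000

Both sides agree, confirming Parseval's theorem.

Σ|x[n]|² = (1/N)Σ|X[k]|² = 36.0000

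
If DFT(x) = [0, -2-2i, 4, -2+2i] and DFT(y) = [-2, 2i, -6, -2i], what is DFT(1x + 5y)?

By linearity: DFT(1x + 5y) = 1·DFT(x) + 5·DFT(y)
= 1·[0, -2-2i, 4, -2+2i] + 5·[-2, 2i, -6, -2i]

Computing element-wise:
Z[0] = 1·(0) + 5·(-2) = -10
Z[1] = 1·(-2-2i) + 5·(2i) = -2+8i
Z[2] = 1·(4) + 5·(-6) = -26
Z[3] = 1·(-2+2i) + 5·(-2i) = -2-8i

DFT(1x + 5y) = 1·X + 5·Y = [-10, -2+8i, -26, -2-8i]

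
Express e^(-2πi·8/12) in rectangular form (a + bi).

ω_12^8 = e^(-2πi·8/12)
= cos(-2π·8/12) + i·sin(-2π·8/12)
= cos(-16π/12) + i·sin(-16π/12)

ω_12^8 = cos(-16π/12) + i·sin(-16π/12) = -0.5000+0.8660i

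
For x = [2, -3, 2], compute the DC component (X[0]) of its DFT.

X[0] = Σ(n=0 to 2) x[n] · ω_3^0 = Σ x[n]
= (2) + (-3) + (2)

X[0] = 1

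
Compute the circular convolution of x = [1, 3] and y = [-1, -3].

(x ⊛ y)[n] = Σ(m=0 to 1) x[m] · y[(n-m) mod 2]

Computing each output sample:
(x ⊛ y)[0] = -10
(x ⊛ y)[1] = -6

x ⊛ y = [-10, -6]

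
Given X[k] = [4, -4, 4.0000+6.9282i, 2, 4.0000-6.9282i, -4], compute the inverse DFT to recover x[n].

x[n] = (1/6) Σ(k=0 to 5) X[k] · e^(2πikn/6)

Computing each x[n]:
x[0] = 1
x[1] = -3
x[2] = 3
x[3] = 3
x[4] = -1
x[5] = 1

x = [1, -3, 3, 3, -1, 1]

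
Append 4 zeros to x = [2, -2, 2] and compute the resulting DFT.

Original 3-point DFT: [2, 2.0000+3.4641i, 2.0000-3.4641i]
Zero-padded 7-point DFT provides frequency interpolation.

DFT_7([x, 0, ...]) = [2, 0.3080-0.3862i, 0.6431+2.8176i, 5.0489+2.4314i, 5.0489-2.4314i, 0.6431-2.8176i, 0.3080+0.3862i]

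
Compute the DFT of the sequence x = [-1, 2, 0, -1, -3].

X[k] = Σ(n=0 to 4) x[n] · ω_5^(nk)
where ω_5 = e^(-2πi/5)

Computing each X[k]:
X[0] = -3
X[1] = -0.5000-5.3431i
X[2] = -0.5000-1.9879i
X[3] = -0.5000+1.9879i
X[4] = -0.5000+5.3431i

X = [-3, -0.5000-5.3431i, -0.5000-1.9879i, -0.5000+1.9879i, -0.5000+5.3431i]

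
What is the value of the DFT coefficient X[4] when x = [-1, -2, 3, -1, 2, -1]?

X[4] = Σ(n=0 to 5) x[n] · ω_6^(4n) where ω_6 = e^(-2πi/6)
= (-1)·ω_6^0 + (-2)·ω_6^4 + (3)·ω_6^8 + (-1)·ω_6^12 + (2)·ω_6^16 + (-1)·ω_6^20

X[4] = -3.0000-1.7321i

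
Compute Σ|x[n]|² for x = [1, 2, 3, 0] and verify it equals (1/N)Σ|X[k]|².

Time domain:
Σ|x[n]|² = |1|² + |2|² + |3|² + |0|² = 14.0000

Frequency domain:
(1/4)Σ|X[k]|² = (1/4)(|6|² + |-2-2i|² + |2|² + |-2+2i|²) = (1/4)·56.0000 = 14.0000

Both sides agree, confirming Parseval's theorem.

Σ|x[n]|² = (1/N)Σ|X[k]|² = 14.0000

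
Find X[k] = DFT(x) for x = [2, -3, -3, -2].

X[k] = Σ(n=0 to 3) x[n] · ω_4^(nk)
where ω_4 = e^(-2πi/4)

Computing each X[k]:
X[0] = -6
X[1] = 5+1i
X[2] = 4
X[3] = 5-1i

X = [-6, 5+1i, 4, 5-1i]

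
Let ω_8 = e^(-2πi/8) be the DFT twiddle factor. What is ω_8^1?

ω_8^1 = e^(-2πi·1/8)
= cos(-2π·1/8) + i·sin(-2π·1/8)
= cos(-2π/8) + i·sin(-2π/8)

ω_8^1 = cos(-2π/8) + i·sin(-2π/8) = 0.7071-0.7071i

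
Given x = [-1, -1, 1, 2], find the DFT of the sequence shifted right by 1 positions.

Time shift by 1: X_shifted[k] = ω_4^(1k) · X[k]
Shifted x = [2, -1, -1, 1]

DFT(x[n-1]) = [1, 3+2i, 1, 3-2i]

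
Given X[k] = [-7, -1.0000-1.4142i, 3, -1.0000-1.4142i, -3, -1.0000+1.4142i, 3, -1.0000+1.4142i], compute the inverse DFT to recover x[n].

x[n] = (1/8) Σ(k=0 to 7) X[k] · e^(2πikn/8)

Computing each x[n]:
x[0] = -1
x[1] = 0
x[2] = -2
x[3] = 0
x[4] = 0
x[5] = -1
x[6] = -2
x[7] = -1

x = [-1, 0, -2, 0, 0, -1, -2, -1]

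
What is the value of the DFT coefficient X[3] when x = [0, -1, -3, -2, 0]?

X[3] = Σ(n=0 to 4) x[n] · ω_5^(3n) where ω_5 = e^(-2πi/5)
= (0)·ω_5^0 + (-1)·ω_5^3 + (-3)·ω_5^6 + (-2)·ω_5^9 + (0)·ω_5^12

X[3] = -0.7361+0.3633i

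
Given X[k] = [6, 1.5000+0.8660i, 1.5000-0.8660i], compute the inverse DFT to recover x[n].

x[n] = (1/3) Σ(k=0 to 2) X[k] · e^(2πikn/3)

Computing each x[n]:
x[0] = 3
x[1] = 1
x[2] = 2

x = [3, 1, 2]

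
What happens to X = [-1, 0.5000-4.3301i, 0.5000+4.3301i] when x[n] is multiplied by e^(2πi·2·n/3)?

Modulation property: DFT(ω_3^(-2n)·x[n]) = X[(k-2) mod 3], so circularly shift X by 2 positions.

X[k-2] = [0.5000-4.3301i, 0.5000+4.3301i, -1]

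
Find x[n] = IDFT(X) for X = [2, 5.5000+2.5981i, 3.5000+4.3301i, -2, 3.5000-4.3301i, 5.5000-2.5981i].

x[n] = (1/6) Σ(k=0 to 5) X[k] · e^(2πikn/6)

Computing each x[n]:
x[0] = 3
x[1] = -1
x[2] = -1
x[3] = 0
x[4] = -2
x[5] = 3

x = [3, -1, -1, 0, -2, 3]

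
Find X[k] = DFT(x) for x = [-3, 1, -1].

X[k] = Σ(n=0 to 2) x[n] · ω_3^(nk)
where ω_3 = e^(-2πi/3)

Computing each X[k]:
X[0] = -3
X[1] = -3.0000-1.7321i
X[2] = -3.0000+1.7321i

X = [-3, -3.0000-1.7321i, -3.0000+1.7321i]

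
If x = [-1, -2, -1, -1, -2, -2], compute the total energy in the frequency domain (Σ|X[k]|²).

Parseval: Σ|x[n]|² = (1/N)Σ|X[k]|², so Σ|X[k]|² = N·Σ|x[n]|² = 6·15.0000

Σ|X[k]|² = N·Σ|x[n]|² = 6·15.0000 = 90.0000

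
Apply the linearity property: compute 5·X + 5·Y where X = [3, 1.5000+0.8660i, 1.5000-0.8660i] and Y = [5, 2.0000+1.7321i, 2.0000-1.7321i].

By linearity: DFT(5x + 5y) = 5·DFT(x) + 5·DFT(y)
= 5·[3, 1.5000+0.8660i, 1.5000-0.8660i] + 5·[5, 2.0000+1.7321i, 2.0000-1.7321i]

Computing element-wise:
Z[0] = 5·(3) + 5·(5) = 40
Z[1] = 5·(1.5000+0.8660i) + 5·(2.0000+1.7321i) = 17.5000+12.9905i
Z[2] = 5·(1.5000-0.8660i) + 5·(2.0000-1.7321i) = 17.5000-12.9905i

DFT(5x + 5y) = 5·X + 5·Y = [40, 17.5000+12.9905i, 17.5000-12.9905i]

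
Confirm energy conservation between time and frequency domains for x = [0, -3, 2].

Time domain:
Σ|x[n]|² = |0|² + |-3|² + |2|² = 13.0000

Frequency domain:
(1/3)Σ|X[k]|² = (1/3)(|-1|² + |0.5000+4.3301i|² + |0.5000-4.3301i|²) = (1/3)·39.0000 = 13.0000

Both sides agree, confirming Parseval's theorem.

Σ|x[n]|² = (1/N)Σ|X[k]|² = 13.0000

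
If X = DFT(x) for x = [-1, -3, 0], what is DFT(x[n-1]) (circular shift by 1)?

Time shift by 1: X_shifted[k] = ω_3^(1k) · X[k]
Shifted x = [0, -1, -3]

DFT(x[n-1]) = [-4, 2.0000-1.7321i, 2.0000+1.7321i]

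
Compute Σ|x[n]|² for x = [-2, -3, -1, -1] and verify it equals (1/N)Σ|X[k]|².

Time domain:
Σ|x[n]|² = |-2|² + |-3|² + |-1|² + |-1|² = 15.0000

Frequency domain:
(1/4)Σ|X[k]|² = (1/4)(|-7|² + |-1+2i|² + |1|² + |-1-2i|²) = (1/4)·60.0000 = 15.0000

Both sides agree, confirming Parseval's theorem.

Σ|x[n]|² = (1/N)Σ|X[k]|² = 15.0000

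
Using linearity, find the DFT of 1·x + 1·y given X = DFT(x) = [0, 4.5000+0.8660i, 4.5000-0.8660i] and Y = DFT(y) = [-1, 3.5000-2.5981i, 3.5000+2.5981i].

By linearity: DFT(1x + 1y) = 1·DFT(x) + 1·DFT(y)
= 1·[0, 4.5000+0.8660i, 4.5000-0.8660i] + 1·[-1, 3.5000-2.5981i, 3.5000+2.5981i]

Computing element-wise:
Z[0] = 1·(0) + 1·(-1) = -1
Z[1] = 1·(4.5000+0.8660i) + 1·(3.5000-2.5981i) = 8.0000-1.7321i
Z[2] = 1·(4.5000-0.8660i) + 1·(3.5000+2.5981i) = 8.0000+1.7321i

DFT(1x + 1y) = 1·X + 1·Y = [-1, 8.0000-1.7321i, 8.0000+1.7321i]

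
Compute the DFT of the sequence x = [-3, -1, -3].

X[k] = Σ(n=0 to 2) x[n] · ω_3^(nk)
where ω_3 = e^(-2πi/3)

Computing each X[k]:
X[0] = -7
X[1] = -1.0000-1.7321i
X[2] = -1.0000+1.7321i

X = [-7, -1.0000-1.7321i, -1.0000+1.7321i]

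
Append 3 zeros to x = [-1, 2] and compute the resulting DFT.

Original 2-point DFT: [1, -3]
Zero-padded 5-point DFT provides frequency interpolation.

DFT_5([x, 0, ...]) = [1, -0.3820-1.9021i, -2.6180-1.1756i, -2.6180+1.1756i, -0.3820+1.9021i]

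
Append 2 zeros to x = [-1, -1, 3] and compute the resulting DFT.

Original 3-point DFT: [1, -2.0000+3.4641i, -2.0000-3.4641i]
Zero-padded 5-point DFT provides frequency interpolation.

DFT_5([x, 0, ...]) = [1, -3.7361-0.8123i, 0.7361+3.4410i, 0.7361-3.4410i, -3.7361+0.8123i]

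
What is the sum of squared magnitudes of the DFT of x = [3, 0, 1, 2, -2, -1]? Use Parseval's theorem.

Parseval: Σ|x[n]|² = (1/N)Σ|X[k]|², so Σ|X[k]|² = N·Σ|x[n]|² = 6·19.0000

Σ|X[k]|² = N·Σ|x[n]|² = 6·19.0000 = 114.0000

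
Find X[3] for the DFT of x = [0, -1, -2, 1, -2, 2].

X[3] = Σ(n=0 to 5) x[n] · ω_6^(3n) where ω_6 = e^(-2πi/6)
= (0)·ω_6^0 + (-1)·ω_6^3 + (-2)·ω_6^6 + (1)·ω_6^9 + (-2)·ω_6^12 + (2)·ω_6^15

X[3] = -6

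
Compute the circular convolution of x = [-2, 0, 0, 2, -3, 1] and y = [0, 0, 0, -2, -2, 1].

(x ⊛ y)[n] = Σ(m=0 to 5) x[m] · y[(n-m) mod 6]

Computing each output sample:
(x ⊛ y)[0] = -4
(x ⊛ y)[1] = 2
(x ⊛ y)[2] = 6
(x ⊛ y)[3] = -1
(x ⊛ y)[4] = 5
(x ⊛ y)[5] = -2

x ⊛ y = [-4, 2, 6, -1, 5, -2]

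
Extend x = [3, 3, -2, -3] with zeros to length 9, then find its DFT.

Original 4-point DFT: [1, 5-6i, 1, 5+6i]
Zero-padded 9-point DFT provides frequency interpolation.

DFT_9([x, 0, ...]) = [1, 6.4508+2.6393i, 6.9003-4.8685i, -0.5000-4.3301i, 0.1488+0.2864i, 0.1488-0.2864i, -0.5000+4.3301i, 6.9003+4.8685i, 6.4508-2.6393i]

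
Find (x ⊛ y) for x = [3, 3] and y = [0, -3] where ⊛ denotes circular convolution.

(x ⊛ y)[n] = Σ(m=0 to 1) x[m] · y[(n-m) mod 2]

Computing each output sample:
(x ⊛ y)[0] = -9
(x ⊛ y)[1] = -9

x ⊛ y = [-9, -9]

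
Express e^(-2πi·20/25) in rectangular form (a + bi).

ω_25^20 = e^(-2πi·20/25)
= cos(-2π·20/25) + i·sin(-2π·20/25)
= cos(-40π/25) + i·sin(-40π/25)

ω_25^20 = cos(-40π/25) + i·sin(-40π/25) = 0.3090+0.9511i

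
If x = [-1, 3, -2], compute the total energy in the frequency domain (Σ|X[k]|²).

Parseval: Σ|x[n]|² = (1/N)Σ|X[k]|², so Σ|X[k]|² = N·Σ|x[n]|² = 3·14.0000

Σ|X[k]|² = N·Σ|x[n]|² = 3·14.0000 = 42.0000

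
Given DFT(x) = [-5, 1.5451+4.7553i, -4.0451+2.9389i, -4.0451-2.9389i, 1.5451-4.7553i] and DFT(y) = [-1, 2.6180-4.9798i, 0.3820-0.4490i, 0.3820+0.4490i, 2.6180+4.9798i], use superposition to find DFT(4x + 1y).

By linearity: DFT(4x + 1y) = 4·DFT(x) + 1·DFT(y)
= 4·[-5, 1.5451+4.7553i, -4.0451+2.9389i, -4.0451-2.9389i, 1.5451-4.7553i] + 1·[-1, 2.6180-4.9798i, 0.3820-0.4490i, 0.3820+0.4490i, 2.6180+4.9798i]

Computing element-wise:
Z[0] = 4·(-5) + 1·(-1) = -21
Z[1] = 4·(1.5451+4.7553i) + 1·(2.6180-4.9798i) = 8.7984+14.0414i
Z[2] = 4·(-4.0451+2.9389i) + 1·(0.3820-0.4490i) = -15.7984+11.3066i
Z[3] = 4·(-4.0451-2.9389i) + 1·(0.3820+0.4490i) = -15.7984-11.3066i
Z[4] = 4·(1.5451-4.7553i) + 1·(2.6180+4.9798i) = 8.7984-14.0414i

DFT(4x + 1y) = 4·X + 1·Y = [-21, 8.7984+14.0414i, -15.7984+11.3066i, -15.7984-11.3066i, 8.7984-14.0414i]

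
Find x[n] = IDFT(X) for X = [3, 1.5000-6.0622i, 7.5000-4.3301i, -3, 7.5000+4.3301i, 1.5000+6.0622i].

x[n] = (1/6) Σ(k=0 to 5) X[k] · e^(2πikn/6)

Computing each x[n]:
x[0] = 3
x[1] = 3
x[2] = -1
x[3] = 3
x[4] = -2
x[5] = -3

x = [3, 3, -1, 3, -2, -3]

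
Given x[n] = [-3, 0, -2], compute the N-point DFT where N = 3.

X[k] = Σ(n=0 to 2) x[n] · ω_3^(nk)
where ω_3 = e^(-2πi/3)

Computing each X[k]:
X[0] = -5
X[1] = -2.0000-1.7321i
X[2] = -2.0000+1.7321i

X = [-5, -2.0000-1.7321i, -2.0000+1.7321i]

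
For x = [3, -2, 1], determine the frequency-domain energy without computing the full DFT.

Parseval: Σ|x[n]|² = (1/N)Σ|X[k]|², so Σ|X[k]|² = N·Σ|x[n]|² = 3·14.0000

Σ|X[k]|² = N·Σ|x[n]|² = 3·14.0000 = 42.0000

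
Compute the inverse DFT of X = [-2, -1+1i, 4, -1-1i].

x[n] = (1/4) Σ(k=0 to 3) X[k] · e^(2πikn/4)

Computing each x[n]:
x[0] = 0
x[1] = -2
x[2] = 1
x[3] = -1

x = [0, -2, 1, -1]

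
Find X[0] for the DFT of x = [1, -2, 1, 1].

X[0] = Σ(n=0 to 3) x[n] · ω_4^0 = Σ x[n]
= (1) + (-2) + (1) + (1)

X[0] = 1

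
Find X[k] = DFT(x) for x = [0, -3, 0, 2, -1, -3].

X[k] = Σ(n=0 to 5) x[n] · ω_6^(nk)
where ω_6 = e^(-2πi/6)

Computing each X[k]:
X[0] = -5
X[1] = -4.5000-0.8660i
X[2] = 5.5000+0.8660i
X[3] = 3
X[4] = 5.5000-0.8660i
X[5] = -4.5000+0.8660i

X = [-5, -4.5000-0.8660i, 5.5000+0.8660i, 3, 5.5000-0.8660i, -4.5000+0.8660i]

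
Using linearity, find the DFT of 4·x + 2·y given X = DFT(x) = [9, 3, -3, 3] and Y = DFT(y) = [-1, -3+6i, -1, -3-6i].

By linearity: DFT(4x + 2y) = 4·DFT(x) + 2·DFT(y)
= 4·[9, 3, -3, 3] + 2·[-1, -3+6i, -1, -3-6i]

Computing element-wise:
Z[0] = 4·(9) + 2·(-1) = 34
Z[1] = 4·(3) + 2·(-3+6i) = 6+12i
Z[2] = 4·(-3) + 2·(-1) = -14
Z[3] = 4·(3) + 2·(-3-6i) = 6-12i

DFT(4x + 2y) = 4·X + 2·Y = [34, 6+12i, -14, 6-12i]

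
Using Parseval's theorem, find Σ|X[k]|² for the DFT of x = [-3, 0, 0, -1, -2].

Parseval: Σ|x[n]|² = (1/N)Σ|X[k]|², so Σ|X[k]|² = N·Σ|x[n]|² = 5·14.0000

Σ|X[k]|² = N·Σ|x[n]|² = 5·14.0000 = 70.0000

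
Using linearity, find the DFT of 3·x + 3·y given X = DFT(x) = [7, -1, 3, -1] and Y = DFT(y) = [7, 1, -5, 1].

By linearity: DFT(3x + 3y) = 3·DFT(x) + 3·DFT(y)
= 3·[7, -1, 3, -1] + 3·[7, 1, -5, 1]

Computing element-wise:
Z[0] = 3·(7) + 3·(7) = 42
Z[1] = 3·(-1) + 3·(1) = 0
Z[2] = 3·(3) + 3·(-5) = -6
Z[3] = 3·(-1) + 3·(1) = 0

DFT(3x + 3y) = 3·X + 3·Y = [42, 0, -6, 0]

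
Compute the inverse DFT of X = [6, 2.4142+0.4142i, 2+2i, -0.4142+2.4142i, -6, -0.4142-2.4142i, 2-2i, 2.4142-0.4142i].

x[n] = (1/8) Σ(k=0 to 7) X[k] · e^(2πikn/8)

Computing each x[n]:
x[0] = 1
x[1] = 1
x[2] = 0
x[3] = 1
x[4] = 0
x[5] = 1
x[6] = -1
x[7] = 3

x = [1, 1, 0, 1, 0, 1, -1, 3]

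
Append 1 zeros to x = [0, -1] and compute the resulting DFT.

Original 2-point DFT: [-1, 1]
Zero-padded 3-point DFT provides frequency interpolation.

DFT_3([x, 0, ...]) = [-1, 0.5000+0.8660i, 0.5000-0.8660i]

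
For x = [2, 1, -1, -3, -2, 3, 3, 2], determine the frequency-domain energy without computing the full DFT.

Parseval: Σ|x[n]|² = (1/N)Σ|X[k]|², so Σ|X[k]|² = N·Σ|x[n]|² = 8·41.0000

Σ|X[k]|² = N·Σ|x[n]|² = 8·41.0000 = 328.0000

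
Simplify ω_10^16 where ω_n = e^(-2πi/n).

Since ω_10^10 = 1, powers reduce modulo 10.
16 mod 10 = 6
So ω_10^16 = ω_10^6 = e^(-2πi·6/10)

ω_10^16 = ω_10^6 = -0.8090+0.5878i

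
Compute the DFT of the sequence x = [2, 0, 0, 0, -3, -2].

X[k] = Σ(n=0 to 5) x[n] · ω_6^(nk)
where ω_6 = e^(-2πi/6)

Computing each X[k]:
X[0] = -3
X[1] = 2.5000-4.3301i
X[2] = 4.5000+0.8660i
X[3] = 1
X[4] = 4.5000-0.8660i
X[5] = 2.5000+4.3301i

X = [-3, 2.5000-4.3301i, 4.5000+0.8660i, 1, 4.5000-0.8660i, 2.5000+4.3301i]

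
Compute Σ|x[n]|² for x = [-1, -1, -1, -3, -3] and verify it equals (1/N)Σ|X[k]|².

Time domain:
Σ|x[n]|² = |-1|² + |-1|² + |-1|² + |-3|² + |-3|² = 21.0000

Frequency domain:
(1/5)Σ|X[k]|² = (1/5)(|-9|² + |1.0000-3.0777i|² + |1.0000+0.7265i|² + |1.0000-0.7265i|² + |1.0000+3.0777i|²) = (1/5)·105.0000 = 21.0000

Both sides agree, confirming Parseval's theorem.

Σ|x[n]|² = (1/N)Σ|X[k]|² = 21.0000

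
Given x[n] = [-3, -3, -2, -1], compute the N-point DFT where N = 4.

X[k] = Σ(n=0 to 3) x[n] · ω_4^(nk)
where ω_4 = e^(-2πi/4)

Computing each X[k]:
X[0] = -9
X[1] = -1+2i
X[2] = -1
X[3] = -1-2i

X = [-9, -1+2i, -1, -1-2i]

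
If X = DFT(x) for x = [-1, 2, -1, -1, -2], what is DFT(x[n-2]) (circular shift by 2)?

Time shift by 2: X_shifted[k] = ω_5^(2k) · X[k]
Shifted x = [-1, -2, -1, 2, -1]

DFT(x[n-2]) = [-3, -2.7361+2.7144i, 1.7361-2.2654i, 1.7361+2.2654i, -2.7361-2.7144i]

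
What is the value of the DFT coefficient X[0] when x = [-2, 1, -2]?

X[0] = Σ(n=0 to 2) x[n] · ω_3^0 = Σ x[n]
= (-2) + (1) + (-2)

X[0] = -3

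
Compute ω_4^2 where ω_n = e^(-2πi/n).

ω_4^2 = e^(-2πi·2/4)
= cos(-2π·2/4) + i·sin(-2π·2/4)
= cos(-4π/4) + i·sin(-4π/4)

ω_4^2 = cos(-4π/4) + i·sin(-4π/4) = -1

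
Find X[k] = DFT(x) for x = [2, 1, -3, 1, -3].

X[k] = Σ(n=0 to 4) x[n] · ω_5^(nk)
where ω_5 = e^(-2πi/5)

Computing each X[k]:
X[0] = -2
X[1] = 3.0000-1.4531i
X[2] = 3.0000-6.1554i
X[3] = 3.0000+6.1554i
X[4] = 3.0000+1.4531i

X = [-2, 3.0000-1.4531i, 3.0000-6.1554i, 3.0000+6.1554i, 3.0000+1.4531i]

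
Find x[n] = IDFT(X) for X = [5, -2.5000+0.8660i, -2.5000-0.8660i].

x[n] = (1/3) Σ(k=0 to 2) X[k] · e^(2πikn/3)

Computing each x[n]:
x[0] = 0
x[1] = 2
x[2] = 3

x = [0, 2, 3]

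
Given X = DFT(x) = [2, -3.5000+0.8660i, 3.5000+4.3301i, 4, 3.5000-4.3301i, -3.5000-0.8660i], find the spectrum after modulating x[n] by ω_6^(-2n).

Modulation property: DFT(ω_6^(-2n)·x[n]) = X[(k-2) mod 6], so circularly shift X by 2 positions.

X[k-2] = [3.5000-4.3301i, -3.5000-0.8660i, 2, -3.5000+0.8660i, 3.5000+4.3301i, 4]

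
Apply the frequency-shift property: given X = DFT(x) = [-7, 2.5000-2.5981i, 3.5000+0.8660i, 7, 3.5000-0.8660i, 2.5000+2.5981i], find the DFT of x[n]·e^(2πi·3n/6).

Modulation property: DFT(ω_6^(-3n)·x[n]) = X[(k-3) mod 6], so circularly shift X by 3 positions.

X[k-3] = [7, 3.5000-0.8660i, 2.5000+2.5981i, -7, 2.5000-2.5981i, 3.5000+0.8660i]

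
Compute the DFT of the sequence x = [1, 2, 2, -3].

X[k] = Σ(n=0 to 3) x[n] · ω_4^(nk)
where ω_4 = e^(-2πi/4)

Computing each X[k]:
X[0] = 2
X[1] = -1-5i
X[2] = 4
X[3] = -1+5i

X = [2, -1-5i, 4, -1+5i]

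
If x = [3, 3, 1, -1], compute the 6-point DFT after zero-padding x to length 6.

Original 4-point DFT: [6, 2-4i, 2, 2+4i]
Zero-padded 6-point DFT provides frequency interpolation.

DFT_6([x, 0, ...]) = [6, 5.0000-3.4641i, -1.7321i, 2, 1.7321i, 5.0000+3.4641i]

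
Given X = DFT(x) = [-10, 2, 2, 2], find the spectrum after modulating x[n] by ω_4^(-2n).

Modulation property: DFT(ω_4^(-2n)·x[n]) = X[(k-2) mod 4], so circularly shift X by 2 positions.

X[k-2] = [2, 2, -10, 2]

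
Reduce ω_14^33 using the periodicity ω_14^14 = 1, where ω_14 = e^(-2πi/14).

Since ω_14^14 = 1, powers reduce modulo 14.
33 mod 14 = 5
So ω_14^33 = ω_14^5 = e^(-2πi·5/14)

ω_14^33 = ω_14^5 = -0.6235-0.7818i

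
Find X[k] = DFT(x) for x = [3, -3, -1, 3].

X[k] = Σ(n=0 to 3) x[n] · ω_4^(nk)
where ω_4 = e^(-2πi/4)

Computing each X[k]:
X[0] = 2
X[1] = 4+6i
X[2] = 2
X[3] = 4-6i

X = [2, 4+6i, 2, 4-6i]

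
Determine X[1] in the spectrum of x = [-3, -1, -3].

X[1] = Σ(n=0 to 2) x[n] · ω_3^(1n) where ω_3 = e^(-2πi/3)
= (-3)·ω_3^0 + (-1)·ω_3^1 + (-3)·ω_3^2

X[1] = -1.0000-1.7321i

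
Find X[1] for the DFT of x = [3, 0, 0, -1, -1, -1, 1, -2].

X[1] = Σ(n=0 to 7) x[n] · ω_8^(1n) where ω_8 = e^(-2πi/8)
= (3)·ω_8^0 + (0)·ω_8^1 + (0)·ω_8^2 + (-1)·ω_8^3 + (-1)·ω_8^4 + (-1)·ω_8^5 + (1)·ω_8^6 + (-2)·ω_8^7

X[1] = 4.0000-0.4142i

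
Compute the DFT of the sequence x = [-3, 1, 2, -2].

X[k] = Σ(n=0 to 3) x[n] · ω_4^(nk)
where ω_4 = e^(-2πi/4)

Computing each X[k]:
X[0] = -2
X[1] = -5-3i
X[2] = 0
X[3] = -5+3i

X = [-2, -5-3i, 0, -5+3i]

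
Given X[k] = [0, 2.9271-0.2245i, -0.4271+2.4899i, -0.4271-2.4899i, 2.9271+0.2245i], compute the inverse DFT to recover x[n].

x[n] = (1/5) Σ(k=0 to 4) X[k] · e^(2πikn/5)

Computing each x[n]:
x[0] = 1
x[1] = 0
x[2] = 0
x[3] = -2
x[4] = 1

x = [1, 0, 0, -2, 1]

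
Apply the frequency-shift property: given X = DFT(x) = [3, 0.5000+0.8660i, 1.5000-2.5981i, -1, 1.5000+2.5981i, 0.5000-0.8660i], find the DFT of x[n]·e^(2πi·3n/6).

Modulation property: DFT(ω_6^(-3n)·x[n]) = X[(k-3) mod 6], so circularly shift X by 3 positions.

X[k-3] = [-1, 1.5000+2.5981i, 0.5000-0.8660i, 3, 0.5000+0.8660i, 1.5000-2.5981i]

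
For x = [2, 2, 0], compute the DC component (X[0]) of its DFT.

X[0] = Σ(n=0 to 2) x[n] · ω_3^0 = Σ x[n]
= (2) + (2) + (0)

X[0] = 4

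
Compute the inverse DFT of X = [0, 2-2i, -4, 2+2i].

x[n] = (1/4) Σ(k=0 to 3) X[k] · e^(2πikn/4)

Computing each x[n]:
x[0] = 0
x[1] = 2
x[2] = -2
x[3] = 0

x = [0, 2, -2, 0]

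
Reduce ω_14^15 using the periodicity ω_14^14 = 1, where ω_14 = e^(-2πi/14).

Since ω_14^14 = 1, powers reduce modulo 14.
15 mod 14 = 1
So ω_14^15 = ω_14^1 = e^(-2πi·1/14)

ω_14^15 = ω_14^1 = 0.9010-0.4339i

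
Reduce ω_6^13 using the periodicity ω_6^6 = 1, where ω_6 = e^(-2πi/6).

Since ω_6^6 = 1, powers reduce modulo 6.
13 mod 6 = 1
So ω_6^13 = ω_6^1 = e^(-2πi·1/6)

ω_6^13 = ω_6^1 = 0.5000-0.8660i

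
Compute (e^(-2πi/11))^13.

Since ω_11^11 = 1, powers reduce modulo 11.
13 mod 11 = 2
So ω_11^13 = ω_11^2 = e^(-2πi·2/11)

ω_11^13 = ω_11^2 = 0.4154-0.9096i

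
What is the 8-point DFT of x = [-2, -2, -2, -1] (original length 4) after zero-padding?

Original 4-point DFT: [-7, 1i, -1, -1i]
Zero-padded 8-point DFT provides frequency interpolation.

DFT_8([x, 0, ...]) = [-7, -2.7071+4.1213i, 1i, -1.2929+0.1213i, -1, -1.2929-0.1213i, -1i, -2.7071-4.1213i]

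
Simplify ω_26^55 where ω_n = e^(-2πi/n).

Since ω_26^26 = 1, powers reduce modulo 26.
55 mod 26 = 3
So ω_26^55 = ω_26^3 = e^(-2πi·3/26)

ω_26^55 = ω_26^3 = 0.7485-0.6631i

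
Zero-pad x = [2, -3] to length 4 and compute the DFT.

Original 2-point DFT: [-1, 5]
Zero-padded 4-point DFT provides frequency interpolation.

DFT_4([x, 0, ...]) = [-1, 2+3i, 5, 2-3i]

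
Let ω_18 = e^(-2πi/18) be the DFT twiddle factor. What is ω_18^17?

ω_18^17 = e^(-2πi·17/18)
= cos(-2π·17/18) + i·sin(-2π·17/18)
= cos(-34π/18) + i·sin(-34π/18)

ω_18^17 = cos(-34π/18) + i·sin(-34π/18) = 0.9397+0.3420i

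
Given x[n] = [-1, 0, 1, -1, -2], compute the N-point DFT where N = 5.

X[k] = Σ(n=0 to 4) x[n] · ω_5^(nk)
where ω_5 = e^(-2πi/5)

Computing each X[k]:
X[0] = -3
X[1] = -1.6180-3.0777i
X[2] = 0.6180+0.7265i
X[3] = 0.6180-0.7265i
X[4] = -1.6180+3.0777i

X = [-3, -1.6180-3.0777i, 0.6180+0.7265i, 0.6180-0.7265i, -1.6180+3.0777i]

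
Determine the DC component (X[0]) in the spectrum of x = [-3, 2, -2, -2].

X[0] = Σ(n=0 to 3) x[n] · ω_4^0 = Σ x[n]
= (-3) + (2) + (-2) + (-2)

X[0] = -5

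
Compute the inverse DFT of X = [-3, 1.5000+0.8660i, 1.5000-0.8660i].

x[n] = (1/3) Σ(k=0 to 2) X[k] · e^(2πikn/3)

Computing each x[n]:
x[0] = 0
x[1] = -2
x[2] = -1

x = [0, -2, -1]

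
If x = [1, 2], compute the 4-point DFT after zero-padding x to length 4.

Original 2-point DFT: [3, -1]
Zero-padded 4-point DFT provides frequency interpolation.

DFT_4([x, 0, ...]) = [3, 1-2i, -1, 1+2i]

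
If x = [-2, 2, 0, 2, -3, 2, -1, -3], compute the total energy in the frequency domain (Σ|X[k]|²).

Parseval: Σ|x[n]|² = (1/N)Σ|X[k]|², so Σ|X[k]|² = N·Σ|x[n]|² = 8·35.0000

Σ|X[k]|² = N·Σ|x[n]|² = 8·35.0000 = 280.0000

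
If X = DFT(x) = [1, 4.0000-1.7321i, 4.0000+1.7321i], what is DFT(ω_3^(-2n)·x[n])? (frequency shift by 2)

Modulation property: DFT(ω_3^(-2n)·x[n]) = X[(k-2) mod 3], so circularly shift X by 2 positions.

X[k-2] = [4.0000-1.7321i, 4.0000+1.7321i, 1]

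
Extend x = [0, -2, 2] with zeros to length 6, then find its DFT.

Original 3-point DFT: [0, 3.4641i, -3.4641i]
Zero-padded 6-point DFT provides frequency interpolation.

DFT_6([x, 0, ...]) = [0, -2, 3.4641i, 4, -3.4641i, -2]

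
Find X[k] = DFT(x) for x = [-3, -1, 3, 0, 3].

X[k] = Σ(n=0 to 4) x[n] · ω_5^(nk)
where ω_5 = e^(-2πi/5)

Computing each X[k]:
X[0] = 2
X[1] = -4.8090+2.0409i
X[2] = -3.6910+5.2043i
X[3] = -3.6910-5.2043i
X[4] = -4.8090-2.0409i

X = [2, -4.8090+2.0409i, -3.6910+5.2043i, -3.6910-5.2043i, -4.8090-2.0409i]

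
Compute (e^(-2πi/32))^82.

Since ω_32^32 = 1, powers reduce modulo 32.
82 mod 32 = 18
So ω_32^82 = ω_32^18 = e^(-2πi·18/32)

ω_32^82 = ω_32^18 = -0.9239+0.3827i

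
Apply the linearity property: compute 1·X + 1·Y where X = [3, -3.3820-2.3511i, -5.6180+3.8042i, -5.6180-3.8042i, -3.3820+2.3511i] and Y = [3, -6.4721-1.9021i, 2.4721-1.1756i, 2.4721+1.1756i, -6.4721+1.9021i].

By linearity: DFT(1x + 1y) = 1·DFT(x) + 1·DFT(y)
= 1·[3, -3.3820-2.3511i, -5.6180+3.8042i, -5.6180-3.8042i, -3.3820+2.3511i] + 1·[3, -6.4721-1.9021i, 2.4721-1.1756i, 2.4721+1.1756i, -6.4721+1.9021i]

Computing element-wise:
Z[0] = 1·(3) + 1·(3) = 6
Z[1] = 1·(-3.3820-2.3511i) + 1·(-6.4721-1.9021i) = -9.8541-4.2532i
Z[2] = 1·(-5.6180+3.8042i) + 1·(2.4721-1.1756i) = -3.1459+2.6286i
Z[3] = 1·(-5.6180-3.8042i) + 1·(2.4721+1.1756i) = -3.1459-2.6286i
Z[4] = 1·(-3.3820+2.3511i) + 1·(-6.4721+1.9021i) = -9.8541+4.2532i

DFT(1x + 1y) = 1·X + 1·Y = [6, -9.8541-4.2532i, -3.1459+2.6286i, -3.1459-2.6286i, -9.8541+4.2532i]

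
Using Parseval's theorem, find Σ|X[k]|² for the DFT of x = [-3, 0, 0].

Parseval: Σ|x[n]|² = (1/N)Σ|X[k]|², so Σ|X[k]|² = N·Σ|x[n]|² = 3·9.0000

Σ|X[k]|² = N·Σ|x[n]|² = 3·9.0000 = 27.0000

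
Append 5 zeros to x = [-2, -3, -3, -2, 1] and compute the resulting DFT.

Original 5-point DFT: [-9, 1.4271+4.3920i, -1.9271+1.4001i, -1.9271-1.4001i, 1.4271-4.3920i]
Zero-padded 10-point DFT provides frequency interpolation.

DFT_10([x, 0, ...]) = [-9, -5.5451+5.9309i, 1.4271+4.3920i, 0.0451-1.0368i, -1.9271+1.4001i, 1, -1.9271-1.4001i, 0.0451+1.0368i, 1.4271-4.3920i, -5.5451-5.9309i]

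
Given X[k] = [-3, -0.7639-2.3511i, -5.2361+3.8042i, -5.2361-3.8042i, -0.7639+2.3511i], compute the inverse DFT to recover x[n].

x[n] = (1/5) Σ(k=0 to 4) X[k] · e^(2πikn/5)

Computing each x[n]:
x[0] = -3
x[1] = 1
x[2] = 1
x[3] = -3
x[4] = 1

x = [-3, 1, 1, -3, 1]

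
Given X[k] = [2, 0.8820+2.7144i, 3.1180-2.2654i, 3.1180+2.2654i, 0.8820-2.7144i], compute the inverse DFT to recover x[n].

x[n] = (1/5) Σ(k=0 to 4) X[k] · e^(2πikn/5)

Computing each x[n]:
x[0] = 2
x[1] = -1
x[2] = -1
x[3] = 2
x[4] = 0

x = [2, -1, -1, 2, 0]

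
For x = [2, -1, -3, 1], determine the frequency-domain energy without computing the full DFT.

Parseval: Σ|x[n]|² = (1/N)Σ|X[k]|², so Σ|X[k]|² = N·Σ|x[n]|² = 4·15.0000

Σ|X[k]|² = N·Σ|x[n]|² = 4·15.0000 = 60.0000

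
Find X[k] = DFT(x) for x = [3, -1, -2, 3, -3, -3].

X[k] = Σ(n=0 to 5) x[n] · ω_6^(nk)
where ω_6 = e^(-2πi/6)

Computing each X[k]:
X[0] = -3
X[1] = 0.5000-2.5981i
X[2] = 10.5000-0.8660i
X[3] = -1
X[4] = 10.5000+0.8660i
X[5] = 0.5000+2.5981i

X = [-3, 0.5000-2.5981i, 10.5000-0.8660i, -1, 10.5000+0.8660i, 0.5000+2.5981i]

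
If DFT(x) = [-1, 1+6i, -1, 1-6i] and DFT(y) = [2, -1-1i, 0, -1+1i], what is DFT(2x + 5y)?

By linearity: DFT(2x + 5y) = 2·DFT(x) + 5·DFT(y)
= 2·[-1, 1+6i, -1, 1-6i] + 5·[2, -1-1i, 0, -1+1i]

Computing element-wise:
Z[0] = 2·(-1) + 5·(2) = 8
Z[1] = 2·(1+6i) + 5·(-1-1i) = -3+7i
Z[2] = 2·(-1) + 5·(0) = -2
Z[3] = 2·(1-6i) + 5·(-1+1i) = -3-7i

DFT(2x + 5y) = 2·X + 5·Y = [8, -3+7i, -2, -3-7i]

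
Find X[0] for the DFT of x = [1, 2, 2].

X[0] = Σ(n=0 to 2) x[n] · ω_3^0 = Σ x[n]
= (1) + (2) + (2)

X[0] = 5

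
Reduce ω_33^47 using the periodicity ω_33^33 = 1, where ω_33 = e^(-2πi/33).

Since ω_33^33 = 1, powers reduce modulo 33.
47 mod 33 = 14
So ω_33^47 = ω_33^14 = e^(-2πi·14/33)

ω_33^47 = ω_33^14 = -0.8888-0.4582i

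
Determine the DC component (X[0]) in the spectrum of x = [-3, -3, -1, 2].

X[0] = Σ(n=0 to 3) x[n] · ω_4^0 = Σ x[n]
= (-3) + (-3) + (-1) + (2)

X[0] = -5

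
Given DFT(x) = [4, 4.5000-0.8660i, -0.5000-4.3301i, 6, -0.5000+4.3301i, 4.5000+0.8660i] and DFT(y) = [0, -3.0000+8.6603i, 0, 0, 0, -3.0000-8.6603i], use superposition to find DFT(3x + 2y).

By linearity: DFT(3x + 2y) = 3·DFT(x) + 2·DFT(y)
= 3·[4, 4.5000-0.8660i, -0.5000-4.3301i, 6, -0.5000+4.3301i, 4.5000+0.8660i] + 2·[0, -3.0000+8.6603i, 0, 0, 0, -3.0000-8.6603i]

Computing element-wise:
Z[0] = 3·(4) + 2·(0) = 12
Z[1] = 3·(4.5000-0.8660i) + 2·(-3.0000+8.6603i) = 7.5000+14.7226i
Z[2] = 3·(-0.5000-4.3301i) + 2·(0) = -1.5000-12.9903i
Z[3] = 3·(6) + 2·(0) = 18
Z[4] = 3·(-0.5000+4.3301i) + 2·(0) = -1.5000+12.9903i
Z[5] = 3·(4.5000+0.8660i) + 2·(-3.0000-8.6603i) = 7.5000-14.7226i

DFT(3x + 2y) = 3·X + 2·Y = [12, 7.5000+14.7226i, -1.5000-12.9903i, 18, -1.5000+12.9903i, 7.5000-14.7226i]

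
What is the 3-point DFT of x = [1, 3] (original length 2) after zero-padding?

Original 2-point DFT: [4, -2]
Zero-padded 3-point DFT provides frequency interpolation.

DFT_3([x, 0, ...]) = [4, -0.5000-2.5981i, -0.5000+2.5981i]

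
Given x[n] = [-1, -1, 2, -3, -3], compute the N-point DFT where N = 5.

X[k] = Σ(n=0 to 4) x[n] · ω_5^(nk)
where ω_5 = e^(-2πi/5)

Computing each X[k]:
X[0] = -6
X[1] = -1.4271-4.8410i
X[2] = 1.9271+3.5797i
X[3] = 1.9271-3.5797i
X[4] = -1.4271+4.8410i

X = [-6, -1.4271-4.8410i, 1.9271+3.5797i, 1.9271-3.5797i, -1.4271+4.8410i]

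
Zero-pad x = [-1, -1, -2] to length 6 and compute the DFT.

Original 3-point DFT: [-4, 0.5000-0.8660i, 0.5000+0.8660i]
Zero-padded 6-point DFT provides frequency interpolation.

DFT_6([x, 0, ...]) = [-4, -0.5000+2.5981i, 0.5000-0.8660i, -2, 0.5000+0.8660i, -0.5000-2.5981i]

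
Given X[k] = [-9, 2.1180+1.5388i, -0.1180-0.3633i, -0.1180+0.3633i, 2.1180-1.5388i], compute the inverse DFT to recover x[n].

x[n] = (1/5) Σ(k=0 to 4) X[k] · e^(2πikn/5)

Computing each x[n]:
x[0] = -1
x[1] = -2
x[2] = -3
x[3] = -2
x[4] = -1

x = [-1, -2, -3, -2, -1]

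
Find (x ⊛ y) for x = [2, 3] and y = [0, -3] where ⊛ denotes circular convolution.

(x ⊛ y)[n] = Σ(m=0 to 1) x[m] · y[(n-m) mod 2]

Computing each output sample:
(x ⊛ y)[0] = -9
(x ⊛ y)[1] = -6

x ⊛ y = [-9, -6]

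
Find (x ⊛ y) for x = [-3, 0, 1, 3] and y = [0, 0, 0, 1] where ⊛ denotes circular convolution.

(x ⊛ y)[n] = Σ(m=0 to 3) x[m] · y[(n-m) mod 4]

Computing each output sample:
(x ⊛ y)[0] = 0
(x ⊛ y)[1] = 1
(x ⊛ y)[2] = 3
(x ⊛ y)[3] = -3

x ⊛ y = [0, 1, 3, -3]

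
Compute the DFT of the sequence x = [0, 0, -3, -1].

X[k] = Σ(n=0 to 3) x[n] · ω_4^(nk)
where ω_4 = e^(-2πi/4)

Computing each X[k]:
X[0] = -4
X[1] = 3-1i
X[2] = -2
X[3] = 3+1i

X = [-4, 3-1i, -2, 3+1i]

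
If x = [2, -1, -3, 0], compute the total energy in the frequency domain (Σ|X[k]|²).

Parseval: Σ|x[n]|² = (1/N)Σ|X[k]|², so Σ|X[k]|² = N·Σ|x[n]|² = 4·14.0000

Σ|X[k]|² = N·Σ|x[n]|² = 4·14.0000 = 56.0000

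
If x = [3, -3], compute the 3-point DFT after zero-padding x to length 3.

Original 2-point DFT: [0, 6]
Zero-padded 3-point DFT provides frequency interpolation.

DFT_3([x, 0, ...]) = [0, 4.5000+2.5981i, 4.5000-2.5981i]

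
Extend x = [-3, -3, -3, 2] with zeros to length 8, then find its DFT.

Original 4-point DFT: [-7, 5i, -5, -5i]
Zero-padded 8-point DFT provides frequency interpolation.

DFT_8([x, 0, ...]) = [-7, -6.5355+3.7071i, 5i, 0.5355-2.2929i, -5, 0.5355+2.2929i, -5i, -6.5355-3.7071i]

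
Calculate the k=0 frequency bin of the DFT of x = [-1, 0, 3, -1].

X[0] = Σ(n=0 to 3) x[n] · ω_4^0 = Σ x[n]
= (-1) + (0) + (3) + (-1)

X[0] = 1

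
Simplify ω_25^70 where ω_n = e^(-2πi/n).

Since ω_25^25 = 1, powers reduce modulo 25.
70 mod 25 = 20
So ω_25^70 = ω_25^20 = e^(-2πi·20/25)

ω_25^70 = ω_25^20 = 0.3090+0.9511i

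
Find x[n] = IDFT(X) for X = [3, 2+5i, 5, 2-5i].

x[n] = (1/4) Σ(k=0 to 3) X[k] · e^(2πikn/4)

Computing each x[n]:
x[0] = 3
x[1] = -3
x[2] = 1
x[3] = 2

x = [3, -3, 1, 2]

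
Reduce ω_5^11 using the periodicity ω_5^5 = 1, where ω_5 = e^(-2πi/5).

Since ω_5^5 = 1, powers reduce modulo 5.
11 mod 5 = 1
So ω_5^11 = ω_5^1 = e^(-2πi·1/5)

ω_5^11 = ω_5^1 = 0.3090-0.9511i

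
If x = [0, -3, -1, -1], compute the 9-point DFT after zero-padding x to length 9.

Original 4-point DFT: [-5, 1+2i, 3, 1-2i]
Zero-padded 9-point DFT provides frequency interpolation.

DFT_9([x, 0, ...]) = [-5, -1.9718+3.7792i, 0.9187+2.4304i, 1.0000+1.7321i, 2.5530+1.2493i, 2.5530-1.2493i, 1.0000-1.7321i, 0.9187-2.4304i, -1.9718-3.7792i]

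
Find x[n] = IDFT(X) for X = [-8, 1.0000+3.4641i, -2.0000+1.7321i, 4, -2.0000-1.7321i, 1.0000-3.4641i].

x[n] = (1/6) Σ(k=0 to 5) X[k] · e^(2πikn/6)

Computing each x[n]:
x[0] = -1
x[1] = -3
x[2] = -1
x[3] = -3
x[4] = 0
x[5] = 0

x = [-1, -3, -1, -3, 0, 0]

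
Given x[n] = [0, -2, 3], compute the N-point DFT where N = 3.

X[k] = Σ(n=0 to 2) x[n] · ω_3^(nk)
where ω_3 = e^(-2πi/3)

Computing each X[k]:
X[0] = 1
X[1] = -0.5000+4.3301i
X[2] = -0.5000-4.3301i

X = [1, -0.5000+4.3301i, -0.5000-4.3301i]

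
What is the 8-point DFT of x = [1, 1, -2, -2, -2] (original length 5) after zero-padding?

Original 5-point DFT: [-4, 3.9271-2.8532i, 0.5729-1.7634i, 0.5729+1.7634i, 3.9271+2.8532i]
Zero-padded 8-point DFT provides frequency interpolation.

DFT_8([x, 0, ...]) = [-4, 5.1213+2.7071i, 1-3i, 0.8787-1.2929i, -2, 0.8787+1.2929i, 1+3i, 5.1213-2.7071i]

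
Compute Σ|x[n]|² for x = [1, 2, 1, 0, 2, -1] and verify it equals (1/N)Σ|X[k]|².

Time domain:
Σ|x[n]|² = |1|² + |2|² + |1|² + |0|² + |2|² + |-1|² = 11.0000

Frequency domain:
(1/6)Σ|X[k]|² = (1/6)(|5|² + |-1.7321i|² + |-1.0000-3.4641i|² + |3|² + |-1.0000+3.4641i|² + |1.7321i|²) = (1/6)·66.0000 = 11.0000

Both sides agree, confirming Parseval's theorem.

Σ|x[n]|² = (1/N)Σ|X[k]|² = 11.0000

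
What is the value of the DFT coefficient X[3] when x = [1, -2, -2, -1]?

X[3] = Σ(n=0 to 3) x[n] · ω_4^(3n) where ω_4 = e^(-2πi/4)
= (1)·ω_4^0 + (-2)·ω_4^3 + (-2)·ω_4^6 + (-1)·ω_4^9

X[3] = 3-1i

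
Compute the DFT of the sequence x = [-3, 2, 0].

X[k] = Σ(n=0 to 2) x[n] · ω_3^(nk)
where ω_3 = e^(-2πi/3)

Computing each X[k]:
X[0] = -1
X[1] = -4.0000-1.7321i
X[2] = -4.0000+1.7321i

X = [-1, -4.0000-1.7321i, -4.0000+1.7321i]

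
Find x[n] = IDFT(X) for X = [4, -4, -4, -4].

x[n] = (1/4) Σ(k=0 to 3) X[k] · e^(2πikn/4)

Computing each x[n]:
x[0] = -2
x[1] = 2
x[2] = 2
x[3] = 2

x = [-2, 2, 2, 2]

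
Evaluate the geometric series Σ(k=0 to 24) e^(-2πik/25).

Sum of all nth roots of unity equals 0 for n > 1 (geometric series with r ≠ 1).

0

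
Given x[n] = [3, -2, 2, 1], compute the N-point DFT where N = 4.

X[k] = Σ(n=0 to 3) x[n] · ω_4^(nk)
where ω_4 = e^(-2πi/4)

Computing each X[k]:
X[0] = 4
X[1] = 1+3i
X[2] = 6
X[3] = 1-3i

X = [4, 1+3i, 6, 1-3i]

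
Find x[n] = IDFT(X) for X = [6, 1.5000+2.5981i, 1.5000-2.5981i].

x[n] = (1/3) Σ(k=0 to 2) X[k] · e^(2πikn/3)

Computing each x[n]:
x[0] = 3
x[1] = 0
x[2] = 3

x = [3, 0, 3]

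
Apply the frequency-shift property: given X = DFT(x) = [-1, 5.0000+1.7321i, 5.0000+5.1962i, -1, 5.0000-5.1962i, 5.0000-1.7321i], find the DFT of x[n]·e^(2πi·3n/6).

Modulation property: DFT(ω_6^(-3n)·x[n]) = X[(k-3) mod 6], so circularly shift X by 3 positions.

X[k-3] = [-1, 5.0000-5.1962i, 5.0000-1.7321i, -1, 5.0000+1.7321i, 5.0000+5.1962i]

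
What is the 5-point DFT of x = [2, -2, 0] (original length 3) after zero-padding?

Original 3-point DFT: [0, 3.0000+1.7321i, 3.0000-1.7321i]
Zero-padded 5-point DFT provides frequency interpolation.

DFT_5([x, 0, ...]) = [0, 1.3820+1.9021i, 3.6180+1.1756i, 3.6180-1.1756i, 1.3820-1.9021i]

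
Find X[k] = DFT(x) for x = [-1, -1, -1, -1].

X[k] = Σ(n=0 to 3) x[n] · ω_4^(nk)
where ω_4 = e^(-2πi/4)

Computing each X[k]:
X[0] = -4
X[1] = 0
X[2] = 0
X[3] = 0

X = [-4, 0, 0, 0]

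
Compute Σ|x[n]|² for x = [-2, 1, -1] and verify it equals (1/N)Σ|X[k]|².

Time domain:
Σ|x[n]|² = |-2|² + |1|² + |-1|² = 6.0000

Frequency domain:
(1/3)Σ|X[k]|² = (1/3)(|-2|² + |-2.0000-1.7321i|² + |-2.0000+1.7321i|²) = (1/3)·18.0000 = 6.0000

Both sides agree, confirming Parseval's theorem.

Σ|x[n]|² = (1/N)Σ|X[k]|² = 6.0000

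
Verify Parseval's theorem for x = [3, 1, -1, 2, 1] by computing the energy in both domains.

Time domain:
Σ|x[n]|² = |3|² + |1|² + |-1|² + |2|² + |1|² = 16.0000

Frequency domain:
(1/5)Σ|X[k]|² = (1/5)(|6|² + |2.8090+1.7634i|² + |1.6910-2.8532i|² + |1.6910+2.8532i|² + |2.8090-1.7634i|²) = (1/5)·80.0000 = 16.0000

Both sides agree, confirming Parseval's theorem.

Σ|x[n]|² = (1/N)Σ|X[k]|² = 16.0000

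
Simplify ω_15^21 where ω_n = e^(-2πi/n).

Since ω_15^15 = 1, powers reduce modulo 15.
21 mod 15 = 6
So ω_15^21 = ω_15^6 = e^(-2πi·6/15)

ω_15^21 = ω_15^6 = -0.8090-0.5878i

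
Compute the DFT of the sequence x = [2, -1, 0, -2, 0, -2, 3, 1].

X[k] = Σ(n=0 to 7) x[n] · ω_8^(nk)
where ω_8 = e^(-2πi/8)

Computing each X[k]:
X[0] = 1
X[1] = 4.8284+4.4142i
X[2] = -1+2i
X[3] = -0.8284-1.5858i
X[4] = 9
X[5] = -0.8284+1.5858i
X[6] = -1-2i
X[7] = 4.8284-4.4142i

X = [1, 4.8284+4.4142i, -1+2i, -0.8284-1.5858i, 9, -0.8284+1.5858i, -1-2i, 4.8284-4.4142i]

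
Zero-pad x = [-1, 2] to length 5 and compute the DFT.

Original 2-point DFT: [1, -3]
Zero-padded 5-point DFT provides frequency interpolation.

DFT_5([x, 0, ...]) = [1, -0.3820-1.9021i, -2.6180-1.1756i, -2.6180+1.1756i, -0.3820+1.9021i]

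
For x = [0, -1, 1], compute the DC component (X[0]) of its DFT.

X[0] = Σ(n=0 to 2) x[n] · ω_3^0 = Σ x[n]
= (0) + (-1) + (1)

X[0] = 0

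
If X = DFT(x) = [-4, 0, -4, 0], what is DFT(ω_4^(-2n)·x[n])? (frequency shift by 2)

Modulation property: DFT(ω_4^(-2n)·x[n]) = X[(k-2) mod 4], so circularly shift X by 2 positions.

X[k-2] = [-4, 0, -4, 0]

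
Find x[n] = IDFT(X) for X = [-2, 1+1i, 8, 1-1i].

x[n] = (1/4) Σ(k=0 to 3) X[k] · e^(2πikn/4)

Computing each x[n]:
x[0] = 2
x[1] = -3
x[2] = 1
x[3] = -2

x = [2, -3, 1, -2]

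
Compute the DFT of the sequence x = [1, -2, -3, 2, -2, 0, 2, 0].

X[k] = Σ(n=0 to 7) x[n] · ω_8^(nk)
where ω_8 = e^(-2πi/8)

Computing each X[k]:
X[0] = -2
X[1] = 0.1716+5.0000i
X[2] = 4i
X[3] = 5.8284-5.0000i
X[4] = -2
X[5] = 5.8284+5.0000i
X[6] = -4i
X[7] = 0.1716-5.0000i

X = [-2, 0.1716+5.0000i, 4i, 5.8284-5.0000i, -2, 5.8284+5.0000i, -4i, 0.1716-5.0000i]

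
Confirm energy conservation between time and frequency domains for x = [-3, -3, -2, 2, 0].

Time domain:
Σ|x[n]|² = |-3|² + |-3|² + |-2|² + |2|² + |0|² = 26.0000

Frequency domain:
(1/5)Σ|X[k]|² = (1/5)(|-6|² + |-3.9271+5.2043i|² + |-0.5729-2.0409i|² + |-0.5729+2.0409i|² + |-3.9271-5.2043i|²) = (1/5)·130.0000 = 26.0000

Both sides agree, confirming Parseval's theorem.

Σ|x[n]|² = (1/N)Σ|X[k]|² = 26.0000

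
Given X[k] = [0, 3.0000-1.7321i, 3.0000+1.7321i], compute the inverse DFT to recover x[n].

x[n] = (1/3) Σ(k=0 to 2) X[k] · e^(2πikn/3)

Computing each x[n]:
x[0] = 2
x[1] = 0
x[2] = -2

x = [2, 0, -2]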